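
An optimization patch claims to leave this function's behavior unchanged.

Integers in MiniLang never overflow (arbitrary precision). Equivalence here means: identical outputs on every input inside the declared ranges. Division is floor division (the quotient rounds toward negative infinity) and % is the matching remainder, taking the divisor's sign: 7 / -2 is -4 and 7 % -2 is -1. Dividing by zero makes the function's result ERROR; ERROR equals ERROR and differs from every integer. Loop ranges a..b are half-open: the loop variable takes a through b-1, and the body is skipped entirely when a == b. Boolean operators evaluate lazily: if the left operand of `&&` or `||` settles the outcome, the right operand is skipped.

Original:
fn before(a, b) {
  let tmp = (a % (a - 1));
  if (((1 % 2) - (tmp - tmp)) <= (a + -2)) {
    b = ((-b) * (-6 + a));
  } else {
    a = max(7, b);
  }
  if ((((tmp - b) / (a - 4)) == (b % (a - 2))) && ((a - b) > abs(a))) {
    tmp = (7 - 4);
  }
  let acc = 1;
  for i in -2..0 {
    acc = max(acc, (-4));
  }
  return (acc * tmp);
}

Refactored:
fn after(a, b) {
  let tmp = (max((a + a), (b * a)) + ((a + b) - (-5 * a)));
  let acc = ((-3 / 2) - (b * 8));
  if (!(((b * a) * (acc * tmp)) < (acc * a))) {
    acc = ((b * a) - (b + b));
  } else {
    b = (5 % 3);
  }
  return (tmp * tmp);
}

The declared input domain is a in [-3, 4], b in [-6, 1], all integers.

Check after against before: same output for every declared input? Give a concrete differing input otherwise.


The rewrite breaks on a=-3, b=-6, where the results are -3 and 36.
before: tmp = -3; (((1 % 2) - (tmp - tmp)) <= (a + -2)) -> false; a = 7; ((((tmp - b) / (a - 4)) == (b % (a - 2))) && ((a - b) > abs(a))) -> false; acc = 1; [i=-2]; acc = 1; [i=-1]; acc = 1; return -3
after: tmp = -6; acc = 46; (!(((b * a) * (acc * tmp)) < (acc * a))) -> false; b = 2; return 36
verdict: not equivalent; witness: a=-3, b=-6


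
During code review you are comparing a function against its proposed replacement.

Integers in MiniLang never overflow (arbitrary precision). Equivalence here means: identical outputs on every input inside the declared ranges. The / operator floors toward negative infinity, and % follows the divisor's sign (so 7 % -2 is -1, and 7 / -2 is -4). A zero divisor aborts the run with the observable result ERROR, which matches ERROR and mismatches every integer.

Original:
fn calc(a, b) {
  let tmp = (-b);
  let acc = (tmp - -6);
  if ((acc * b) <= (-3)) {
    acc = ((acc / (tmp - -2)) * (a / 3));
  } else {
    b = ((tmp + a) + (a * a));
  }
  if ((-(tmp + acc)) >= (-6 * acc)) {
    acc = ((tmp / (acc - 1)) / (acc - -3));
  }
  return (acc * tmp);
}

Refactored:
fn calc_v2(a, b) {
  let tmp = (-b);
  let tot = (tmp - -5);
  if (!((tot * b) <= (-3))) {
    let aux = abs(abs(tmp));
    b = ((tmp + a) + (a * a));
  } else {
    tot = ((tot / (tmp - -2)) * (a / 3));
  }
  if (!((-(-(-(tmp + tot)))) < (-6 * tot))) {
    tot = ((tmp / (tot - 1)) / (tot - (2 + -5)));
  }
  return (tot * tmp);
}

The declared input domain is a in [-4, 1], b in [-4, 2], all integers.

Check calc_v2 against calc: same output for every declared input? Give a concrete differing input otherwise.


Not equivalent: a=-4, b=-2 separates them (-8 vs -4).
calc: tmp=2, then acc=8, then ((acc * b) <= (-3)) is true, then acc=-4, then ((-(tmp + acc)) >= (-6 * acc)) is false, then returns -8
calc_v2: tmp=2, then tot=7, then (!((tot * b) <= (-3))) is false, then tot=-2, then (!((-(-(-(tmp + tot)))) < (-6 * tot))) is false, then returns -4
verdict: not equivalent; witness: a=-4, b=-2


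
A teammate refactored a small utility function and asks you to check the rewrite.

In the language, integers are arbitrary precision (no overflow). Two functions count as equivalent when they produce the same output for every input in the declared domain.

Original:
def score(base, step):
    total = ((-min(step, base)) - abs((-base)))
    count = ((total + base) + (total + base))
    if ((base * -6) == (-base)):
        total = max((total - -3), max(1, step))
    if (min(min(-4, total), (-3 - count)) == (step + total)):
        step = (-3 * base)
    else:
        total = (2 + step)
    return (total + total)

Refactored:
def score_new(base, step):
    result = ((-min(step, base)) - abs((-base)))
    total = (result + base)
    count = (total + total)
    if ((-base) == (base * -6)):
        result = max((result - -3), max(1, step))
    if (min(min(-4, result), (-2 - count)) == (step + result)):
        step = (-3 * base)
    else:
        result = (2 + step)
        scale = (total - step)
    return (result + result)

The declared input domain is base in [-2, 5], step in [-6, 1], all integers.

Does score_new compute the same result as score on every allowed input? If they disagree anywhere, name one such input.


Try base=4, step=-1.
score: total=-3, then count=2, then ((base * -6) == (-base)) is false, then (min(min(-4, total), (-3 - count)) == (step + total)) is false, then total=1, then returns 2
score_new: result=-3, then total=1, then count=2, then ((-base) == (base * -6)) is false, then (min(min(-4, result), (-2 - count)) == (step + result)) is true, then step=-12, then returns -6
2 != -6, so the rewrite changes behavior.
verdict: not equivalent; witness: base=4, step=-1


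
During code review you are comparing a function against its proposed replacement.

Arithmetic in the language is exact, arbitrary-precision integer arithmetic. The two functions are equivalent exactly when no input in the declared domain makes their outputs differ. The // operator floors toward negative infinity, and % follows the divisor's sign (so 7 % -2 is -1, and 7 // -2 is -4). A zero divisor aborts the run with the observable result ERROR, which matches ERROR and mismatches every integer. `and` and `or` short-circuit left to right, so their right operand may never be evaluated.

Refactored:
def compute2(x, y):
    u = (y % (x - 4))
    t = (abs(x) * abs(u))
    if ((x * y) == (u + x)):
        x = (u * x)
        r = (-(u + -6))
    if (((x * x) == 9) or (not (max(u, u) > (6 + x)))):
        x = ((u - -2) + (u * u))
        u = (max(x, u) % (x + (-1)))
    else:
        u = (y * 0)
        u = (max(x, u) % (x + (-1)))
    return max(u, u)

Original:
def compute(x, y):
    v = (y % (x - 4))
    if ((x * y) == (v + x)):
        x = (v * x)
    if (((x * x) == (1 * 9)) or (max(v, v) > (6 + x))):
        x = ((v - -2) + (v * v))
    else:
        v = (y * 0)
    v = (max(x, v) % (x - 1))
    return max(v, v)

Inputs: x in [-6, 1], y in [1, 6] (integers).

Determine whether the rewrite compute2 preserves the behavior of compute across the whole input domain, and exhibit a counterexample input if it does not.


Take x=-6, y=1.
compute: v becomes -9; next ((x * y) == (v + x)) evaluates to false; next (((x * x) == (1 * 9)) or (max(v, v) > (6 + x))) evaluates to false; next v becomes 0; next v becomes 0; next final value 0
compute2: u becomes -9; next t becomes 54; next ((x * y) == (u + x)) evaluates to false; next (((x * x) == 9) or (not (max(u, u) > (6 + x)))) evaluates to true; next x becomes 74; next u becomes 1; next final value 1
0 and 1 differ, so these are not the same function on this domain.
verdict: not equivalent; witness: x=-6, y=1


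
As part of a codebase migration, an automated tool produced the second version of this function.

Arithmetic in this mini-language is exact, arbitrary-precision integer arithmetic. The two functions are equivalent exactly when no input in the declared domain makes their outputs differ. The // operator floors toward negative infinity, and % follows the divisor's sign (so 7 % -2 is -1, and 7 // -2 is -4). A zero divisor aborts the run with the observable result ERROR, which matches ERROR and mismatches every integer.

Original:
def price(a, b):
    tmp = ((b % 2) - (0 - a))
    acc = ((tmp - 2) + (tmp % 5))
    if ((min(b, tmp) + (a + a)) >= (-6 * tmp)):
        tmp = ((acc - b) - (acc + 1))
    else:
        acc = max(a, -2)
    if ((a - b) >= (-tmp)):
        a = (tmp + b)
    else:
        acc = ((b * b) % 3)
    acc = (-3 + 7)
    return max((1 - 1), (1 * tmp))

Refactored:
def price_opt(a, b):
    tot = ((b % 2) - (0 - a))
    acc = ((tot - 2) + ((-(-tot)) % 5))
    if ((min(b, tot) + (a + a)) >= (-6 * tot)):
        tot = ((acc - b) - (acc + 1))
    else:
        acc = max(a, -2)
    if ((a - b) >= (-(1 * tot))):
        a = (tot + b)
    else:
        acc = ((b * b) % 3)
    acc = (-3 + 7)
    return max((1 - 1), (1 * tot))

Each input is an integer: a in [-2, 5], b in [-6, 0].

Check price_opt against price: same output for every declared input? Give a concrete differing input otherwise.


Reading the diff, among the changes: arithmetic usage differs; also constant usage differs; also local variable names differ.
One worked example (a=3, b=-3) — price: tmp=4, then acc=6, then ((min(b, tmp) + (a + a)) >= (-6 * tmp)) is true, then tmp=2, then ((a - b) >= (-tmp)) is true, then a=-1, then acc=4, then returns 2; price_opt: tot=4, then acc=6, then ((min(b, tot) + (a + a)) >= (-6 * tot)) is true, then tot=2, then ((a - b) >= (-(1 * tot))) is true, then a=-1, then acc=4, then returns 2; agreement on 2.
Sweeping the whole domain (56 inputs) finds no disagreement.
verdict: equivalent


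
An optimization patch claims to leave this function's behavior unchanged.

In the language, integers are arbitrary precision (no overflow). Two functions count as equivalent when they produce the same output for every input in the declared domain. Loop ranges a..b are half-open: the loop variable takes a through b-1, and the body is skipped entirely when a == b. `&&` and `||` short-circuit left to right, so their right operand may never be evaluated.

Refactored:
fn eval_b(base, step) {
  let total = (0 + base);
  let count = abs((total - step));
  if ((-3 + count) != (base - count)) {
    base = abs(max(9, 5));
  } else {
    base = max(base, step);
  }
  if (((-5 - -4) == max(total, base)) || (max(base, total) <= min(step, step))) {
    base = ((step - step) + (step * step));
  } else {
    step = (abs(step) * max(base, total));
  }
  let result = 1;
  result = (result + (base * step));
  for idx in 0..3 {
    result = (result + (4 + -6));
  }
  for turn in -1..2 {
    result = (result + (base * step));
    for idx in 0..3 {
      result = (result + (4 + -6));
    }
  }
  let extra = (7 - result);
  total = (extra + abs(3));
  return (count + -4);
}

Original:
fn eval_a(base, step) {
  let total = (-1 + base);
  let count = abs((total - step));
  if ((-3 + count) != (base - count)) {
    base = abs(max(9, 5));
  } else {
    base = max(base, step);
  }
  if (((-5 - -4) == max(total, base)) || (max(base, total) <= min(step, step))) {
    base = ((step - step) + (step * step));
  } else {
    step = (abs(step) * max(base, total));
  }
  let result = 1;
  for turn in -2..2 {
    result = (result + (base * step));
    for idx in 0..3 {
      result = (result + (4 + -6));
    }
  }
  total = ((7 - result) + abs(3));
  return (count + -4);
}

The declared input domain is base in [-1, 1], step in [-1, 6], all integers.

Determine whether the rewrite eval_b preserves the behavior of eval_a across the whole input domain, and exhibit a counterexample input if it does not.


On input base=-1, step=-1, eval_a returns -3 while eval_b returns -4.
verdict: not equivalent; witness: base=-1, step=-1


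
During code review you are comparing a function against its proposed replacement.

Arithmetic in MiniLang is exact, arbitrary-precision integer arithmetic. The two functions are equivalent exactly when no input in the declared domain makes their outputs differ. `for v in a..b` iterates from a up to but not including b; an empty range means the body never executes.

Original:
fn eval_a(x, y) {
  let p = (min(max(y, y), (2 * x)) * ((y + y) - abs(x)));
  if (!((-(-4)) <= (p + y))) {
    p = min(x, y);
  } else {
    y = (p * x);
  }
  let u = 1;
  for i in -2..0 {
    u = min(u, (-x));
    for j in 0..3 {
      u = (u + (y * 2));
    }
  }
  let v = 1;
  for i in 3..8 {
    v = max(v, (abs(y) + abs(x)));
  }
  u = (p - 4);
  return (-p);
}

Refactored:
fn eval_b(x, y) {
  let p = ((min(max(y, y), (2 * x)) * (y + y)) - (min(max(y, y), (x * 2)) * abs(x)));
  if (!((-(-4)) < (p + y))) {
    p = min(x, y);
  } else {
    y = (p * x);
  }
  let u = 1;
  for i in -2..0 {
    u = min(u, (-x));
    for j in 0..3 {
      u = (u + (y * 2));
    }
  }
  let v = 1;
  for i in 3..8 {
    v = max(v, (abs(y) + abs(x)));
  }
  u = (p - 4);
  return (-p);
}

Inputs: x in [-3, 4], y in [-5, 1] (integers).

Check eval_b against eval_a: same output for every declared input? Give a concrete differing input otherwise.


The rewrite breaks on x=3, y=-1, where the results are -5 and 1.
eval_a: p=5, then (!((-(-4)) <= (p + y))) is false, then y=15, then u=1, then (i=-2), then u=-3, then (j=0), then u=27, then (j=1), then u=57, then (j=2), then u=87, then (i=-1), then u=-3, then (j=0), then u=27, then (j=1), then u=57, then (j=2), then u=87, then v=1, then (i=3), then v=18, then (i=4), then v=18, then (i=5), then v=18, then (i=6), then v=18, then (i=7), then v=18, then u=1, then returns -5
eval_b: p=5, then (!((-(-4)) < (p + y))) is true, then p=-1, then u=1, then (i=-2), then u=-3, then (j=0), then u=-5, then (j=1), then u=-7, then (j=2), then u=-9, then (i=-1), then u=-9, then (j=0), then u=-11, then (j=1), then u=-13, then (j=2), then u=-15, then v=1, then (i=3), then v=4, then (i=4), then v=4, then (i=5), then v=4, then (i=6), then v=4, then (i=7), then v=4, then u=-5, then returns 1
verdict: not equivalent; witness: x=3, y=-1


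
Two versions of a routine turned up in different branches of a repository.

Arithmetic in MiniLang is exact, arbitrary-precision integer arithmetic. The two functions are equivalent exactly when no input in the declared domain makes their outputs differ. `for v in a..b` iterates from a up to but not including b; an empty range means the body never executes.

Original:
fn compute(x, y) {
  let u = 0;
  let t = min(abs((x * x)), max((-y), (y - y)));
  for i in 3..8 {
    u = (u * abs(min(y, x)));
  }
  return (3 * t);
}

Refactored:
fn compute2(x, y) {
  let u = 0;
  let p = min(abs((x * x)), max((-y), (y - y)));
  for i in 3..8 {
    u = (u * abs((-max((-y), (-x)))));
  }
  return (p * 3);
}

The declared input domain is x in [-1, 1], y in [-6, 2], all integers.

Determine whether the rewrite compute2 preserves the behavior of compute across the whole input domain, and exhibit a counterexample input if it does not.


Comparing the listings, the differences include: local variable names differ; and min/max/abs usage differs.
Spot check at x=-1, y=2 — compute: u = 0; t = 0; [i=3]; u = 0; [i=4]; u = 0; [i=5]; u = 0; [i=6]; u = 0; [i=7]; u = 0; return 0. compute2: u = 0; p = 0; [i=3]; u = 0; [i=4]; u = 0; [i=5]; u = 0; [i=6]; u = 0; [i=7]; u = 0; return 0. Both give 0.
Checked all 27 inputs in the declared domain: the outputs agree on every one.
verdict: equivalent


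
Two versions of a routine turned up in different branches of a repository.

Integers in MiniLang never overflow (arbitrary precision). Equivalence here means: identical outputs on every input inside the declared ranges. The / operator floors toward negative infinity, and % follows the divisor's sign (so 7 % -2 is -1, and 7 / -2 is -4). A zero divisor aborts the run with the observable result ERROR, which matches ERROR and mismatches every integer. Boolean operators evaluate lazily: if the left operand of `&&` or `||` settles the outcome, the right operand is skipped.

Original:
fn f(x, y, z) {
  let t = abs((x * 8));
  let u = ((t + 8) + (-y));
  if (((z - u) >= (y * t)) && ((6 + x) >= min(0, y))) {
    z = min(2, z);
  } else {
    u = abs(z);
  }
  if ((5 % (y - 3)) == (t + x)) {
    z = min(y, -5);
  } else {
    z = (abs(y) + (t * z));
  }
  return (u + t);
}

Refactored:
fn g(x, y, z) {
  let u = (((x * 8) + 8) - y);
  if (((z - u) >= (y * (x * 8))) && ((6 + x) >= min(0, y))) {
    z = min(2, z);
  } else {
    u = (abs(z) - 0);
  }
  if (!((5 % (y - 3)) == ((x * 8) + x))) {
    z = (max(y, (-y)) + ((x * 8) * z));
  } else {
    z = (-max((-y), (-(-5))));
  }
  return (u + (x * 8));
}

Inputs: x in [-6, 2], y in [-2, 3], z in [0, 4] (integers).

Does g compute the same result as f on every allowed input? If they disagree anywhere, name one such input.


Try x=-6, y=-2, z=0.
f: t=48, then u=58, then (((z - u) >= (y * t)) && ((6 + x) >= min(0, y))) is true, then z=0, then ((5 % (y - 3)) == (t + x)) is false, then z=2, then returns 106
g: u=-38, then (((z - u) >= (y * (x * 8))) && ((6 + x) >= min(0, y))) is false, then u=0, then (!((5 % (y - 3)) == ((x * 8) + x))) is true, then z=2, then returns -48
106 against -48: the behavior changed.
verdict: not equivalent; witness: x=-6, y=-2, z=0


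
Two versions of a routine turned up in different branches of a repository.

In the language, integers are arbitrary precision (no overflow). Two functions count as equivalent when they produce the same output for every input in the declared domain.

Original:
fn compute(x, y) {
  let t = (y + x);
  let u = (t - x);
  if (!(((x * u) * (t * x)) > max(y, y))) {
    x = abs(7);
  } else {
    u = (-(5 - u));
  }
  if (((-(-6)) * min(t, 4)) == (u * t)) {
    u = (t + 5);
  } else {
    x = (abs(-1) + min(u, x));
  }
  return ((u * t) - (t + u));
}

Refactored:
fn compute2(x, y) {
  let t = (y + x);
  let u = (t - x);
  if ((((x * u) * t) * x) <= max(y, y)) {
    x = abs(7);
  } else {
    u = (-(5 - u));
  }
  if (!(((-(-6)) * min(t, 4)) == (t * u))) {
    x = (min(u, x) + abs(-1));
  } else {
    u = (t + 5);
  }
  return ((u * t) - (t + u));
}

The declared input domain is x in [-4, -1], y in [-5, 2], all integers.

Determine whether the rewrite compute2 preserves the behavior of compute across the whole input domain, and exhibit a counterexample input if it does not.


Equivalent — the differences include comparison usage differs, yet no declared input distinguishes the two.
Tracing x=-1, y=2: compute: t := 1 | u := 2 | (!(((x * u) * (t * x)) > max(y, y))): true | x := 7 | (((-(-6)) * min(t, 4)) == (u * t)): false | x := 3 | result -1 | compute2: t := 1 | u := 2 | ((((x * u) * t) * x) <= max(y, y)): true | x := 7 | (!(((-(-6)) * min(t, 4)) == (t * u))): true | x := 3 | result -1 — matching result -1.
Checked all 32 inputs in the declared domain: the outputs agree on every one.
verdict: equivalent


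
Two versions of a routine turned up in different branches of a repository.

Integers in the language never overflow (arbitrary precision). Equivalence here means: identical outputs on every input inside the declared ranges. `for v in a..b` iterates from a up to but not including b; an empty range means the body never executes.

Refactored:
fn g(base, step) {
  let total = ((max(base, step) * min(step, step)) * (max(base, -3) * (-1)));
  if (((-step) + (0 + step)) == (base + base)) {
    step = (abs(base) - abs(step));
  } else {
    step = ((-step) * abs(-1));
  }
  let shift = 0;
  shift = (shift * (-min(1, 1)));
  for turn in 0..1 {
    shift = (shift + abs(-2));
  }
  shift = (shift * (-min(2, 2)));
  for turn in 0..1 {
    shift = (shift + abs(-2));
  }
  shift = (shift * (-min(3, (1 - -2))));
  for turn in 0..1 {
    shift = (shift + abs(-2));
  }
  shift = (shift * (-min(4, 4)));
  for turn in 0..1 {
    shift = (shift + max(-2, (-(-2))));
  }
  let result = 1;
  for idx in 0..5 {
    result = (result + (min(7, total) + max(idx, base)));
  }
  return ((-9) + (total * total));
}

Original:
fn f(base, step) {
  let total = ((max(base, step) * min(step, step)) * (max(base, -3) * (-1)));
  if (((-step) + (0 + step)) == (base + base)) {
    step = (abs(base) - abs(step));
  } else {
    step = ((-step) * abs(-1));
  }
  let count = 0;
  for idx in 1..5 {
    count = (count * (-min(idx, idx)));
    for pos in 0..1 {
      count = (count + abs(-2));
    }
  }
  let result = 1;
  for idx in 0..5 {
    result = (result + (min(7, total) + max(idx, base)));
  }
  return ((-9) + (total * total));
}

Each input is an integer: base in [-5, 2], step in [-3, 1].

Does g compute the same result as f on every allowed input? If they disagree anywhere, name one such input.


Differences: loop structure differs, plus min/max/abs usage differs, plus constant usage differs, plus statement counts differ, plus arithmetic usage differs, plus local variable names differ — yet all 40 inputs agree.
verdict: equivalent


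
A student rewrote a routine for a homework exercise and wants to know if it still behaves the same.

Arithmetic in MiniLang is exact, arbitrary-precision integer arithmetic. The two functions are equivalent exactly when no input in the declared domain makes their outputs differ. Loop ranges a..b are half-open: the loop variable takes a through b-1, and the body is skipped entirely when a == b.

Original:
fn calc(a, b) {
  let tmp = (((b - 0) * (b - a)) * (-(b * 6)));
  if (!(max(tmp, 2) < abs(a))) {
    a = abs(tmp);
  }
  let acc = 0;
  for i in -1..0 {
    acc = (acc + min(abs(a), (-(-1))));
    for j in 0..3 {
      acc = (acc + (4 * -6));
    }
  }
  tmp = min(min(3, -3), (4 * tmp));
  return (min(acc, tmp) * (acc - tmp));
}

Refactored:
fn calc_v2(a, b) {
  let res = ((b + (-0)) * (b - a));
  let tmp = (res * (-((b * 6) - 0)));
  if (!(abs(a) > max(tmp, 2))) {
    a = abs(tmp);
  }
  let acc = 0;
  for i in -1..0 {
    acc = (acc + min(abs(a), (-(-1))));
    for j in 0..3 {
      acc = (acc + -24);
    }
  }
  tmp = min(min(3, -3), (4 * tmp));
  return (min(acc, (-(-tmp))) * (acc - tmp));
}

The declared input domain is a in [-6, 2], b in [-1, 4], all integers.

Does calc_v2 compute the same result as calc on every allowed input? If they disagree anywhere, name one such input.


Equivalent — the differences include local variable names differ; also statement counts differ; also arithmetic usage differs; also constant usage differs; also comparison usage differs, yet no declared input distinguishes the two.
One worked example (a=-1, b=0) — calc: tmp := 0 | (!(max(tmp, 2) < abs(a))): true | a := 0 | acc := 0 | iter i=-1: | acc := 0 | iter j=0: | acc := -24 | iter j=1: | acc := -48 | iter j=2: | acc := -72 | tmp := -3 | result 4968; calc_v2: res := 0 | tmp := 0 | (!(abs(a) > max(tmp, 2))): true | a := 0 | acc := 0 | iter i=-1: | acc := 0 | iter j=0: | acc := -24 | iter j=1: | acc := -48 | iter j=2: | acc := -72 | tmp := -3 | result 4968; agreement on 4968.
An exhaustive pass over the 54 declared inputs shows identical outputs.
verdict: equivalent


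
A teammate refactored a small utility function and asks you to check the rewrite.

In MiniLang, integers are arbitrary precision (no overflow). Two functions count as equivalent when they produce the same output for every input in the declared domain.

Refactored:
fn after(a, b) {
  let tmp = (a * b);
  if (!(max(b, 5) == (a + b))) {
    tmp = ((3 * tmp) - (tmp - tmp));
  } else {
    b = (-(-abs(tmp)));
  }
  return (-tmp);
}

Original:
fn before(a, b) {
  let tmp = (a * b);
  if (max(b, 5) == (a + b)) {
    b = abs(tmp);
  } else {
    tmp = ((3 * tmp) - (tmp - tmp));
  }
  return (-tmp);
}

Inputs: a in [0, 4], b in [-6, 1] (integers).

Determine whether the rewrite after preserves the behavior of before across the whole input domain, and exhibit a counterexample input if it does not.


This is a faithful refactor — boolean connective usage differs, but the computed results match everywhere.
As a probe, take a=4, b=0: before runs tmp becomes 0; next (max(b, 5) == (a + b)) evaluates to false; next tmp becomes 0; next final value 0; after runs tmp becomes 0; next (!(max(b, 5) == (a + b))) evaluates to true; next tmp becomes 0; next final value 0; both end at 0.
Checked all 40 inputs in the declared domain: the outputs agree on every one.
verdict: equivalent


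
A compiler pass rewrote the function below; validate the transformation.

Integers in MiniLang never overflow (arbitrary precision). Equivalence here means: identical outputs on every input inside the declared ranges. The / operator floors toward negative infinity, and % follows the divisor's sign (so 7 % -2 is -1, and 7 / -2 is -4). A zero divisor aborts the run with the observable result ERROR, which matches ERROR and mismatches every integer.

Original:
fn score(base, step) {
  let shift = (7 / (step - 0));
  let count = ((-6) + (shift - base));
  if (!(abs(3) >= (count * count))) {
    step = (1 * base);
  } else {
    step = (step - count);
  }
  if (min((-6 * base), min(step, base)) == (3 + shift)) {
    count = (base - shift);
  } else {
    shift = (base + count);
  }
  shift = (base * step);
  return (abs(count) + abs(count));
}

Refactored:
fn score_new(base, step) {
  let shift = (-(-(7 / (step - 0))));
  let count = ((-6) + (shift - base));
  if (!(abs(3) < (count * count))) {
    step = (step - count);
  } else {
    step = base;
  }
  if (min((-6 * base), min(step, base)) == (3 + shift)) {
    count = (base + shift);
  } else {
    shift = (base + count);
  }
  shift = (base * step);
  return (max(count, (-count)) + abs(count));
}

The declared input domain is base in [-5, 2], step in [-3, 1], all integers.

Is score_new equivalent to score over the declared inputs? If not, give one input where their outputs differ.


The rewrite breaks on base=-4, step=-1, where the results are 6 and 22.
score: shift := -7 | count := -9 | (!(abs(3) >= (count * count))): true | step := -4 | (min((-6 * base), min(step, base)) == (3 + shift)): true | count := 3 | shift := 16 | result 6
score_new: shift := -7 | count := -9 | (!(abs(3) < (count * count))): false | step := -4 | (min((-6 * base), min(step, base)) == (3 + shift)): true | count := -11 | shift := 16 | result 22
verdict: not equivalent; witness: base=-4, step=-1


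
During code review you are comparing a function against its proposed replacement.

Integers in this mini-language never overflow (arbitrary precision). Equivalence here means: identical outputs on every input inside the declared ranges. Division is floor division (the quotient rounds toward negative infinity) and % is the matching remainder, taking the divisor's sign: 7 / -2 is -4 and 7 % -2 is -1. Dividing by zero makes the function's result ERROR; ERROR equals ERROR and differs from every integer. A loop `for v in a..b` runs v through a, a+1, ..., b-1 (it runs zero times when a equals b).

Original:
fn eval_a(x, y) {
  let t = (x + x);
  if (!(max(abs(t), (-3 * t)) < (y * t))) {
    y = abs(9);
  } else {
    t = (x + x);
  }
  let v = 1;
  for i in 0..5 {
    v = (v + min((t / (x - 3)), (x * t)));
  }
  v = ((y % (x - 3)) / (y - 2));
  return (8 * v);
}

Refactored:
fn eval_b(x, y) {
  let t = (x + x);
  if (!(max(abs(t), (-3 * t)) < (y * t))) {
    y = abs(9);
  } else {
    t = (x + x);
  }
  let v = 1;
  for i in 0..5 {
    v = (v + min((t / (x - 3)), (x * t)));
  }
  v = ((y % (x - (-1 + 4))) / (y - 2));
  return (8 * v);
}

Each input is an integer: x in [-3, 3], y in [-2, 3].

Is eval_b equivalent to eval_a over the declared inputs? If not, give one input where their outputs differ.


Comparing the listings, the differences include: constant usage differs, arithmetic usage differs.
Spot check at x=-3, y=-2 — eval_a: t=-6, then (!(max(abs(t), (-3 * t)) < (y * t))) is true, then y=9, then v=1, then (i=0), then v=2, then (i=1), then v=3, then (i=2), then v=4, then (i=3), then v=5, then (i=4), then v=6, then v=-1, then returns -8. eval_b: t=-6, then (!(max(abs(t), (-3 * t)) < (y * t))) is true, then y=9, then v=1, then (i=0), then v=2, then (i=1), then v=3, then (i=2), then v=4, then (i=3), then v=5, then (i=4), then v=6, then v=-1, then returns -8. Both give -8.
Across all 42 domain points the two functions coincide.
verdict: equivalent


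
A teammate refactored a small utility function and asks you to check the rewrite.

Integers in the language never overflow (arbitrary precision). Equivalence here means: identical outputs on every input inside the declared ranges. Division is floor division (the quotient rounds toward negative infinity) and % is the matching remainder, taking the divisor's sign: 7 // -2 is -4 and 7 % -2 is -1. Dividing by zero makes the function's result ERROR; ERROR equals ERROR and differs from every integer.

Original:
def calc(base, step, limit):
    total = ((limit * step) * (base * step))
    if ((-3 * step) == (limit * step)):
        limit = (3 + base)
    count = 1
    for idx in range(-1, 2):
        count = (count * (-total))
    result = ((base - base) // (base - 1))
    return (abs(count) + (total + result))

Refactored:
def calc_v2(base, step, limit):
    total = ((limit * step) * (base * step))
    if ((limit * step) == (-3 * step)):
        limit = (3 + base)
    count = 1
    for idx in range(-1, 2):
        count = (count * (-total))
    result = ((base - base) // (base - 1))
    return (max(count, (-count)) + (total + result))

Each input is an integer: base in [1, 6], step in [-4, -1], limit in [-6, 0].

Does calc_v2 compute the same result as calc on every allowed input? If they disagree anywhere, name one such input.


Side by side, the visible changes include: min/max/abs usage differs.
Tracing base=6, step=-3, limit=-5: calc: total becomes -270; next ((-3 * step) == (limit * step)) evaluates to false; next count becomes 1; next at idx=-1:; next count becomes 270; next at idx=0:; next count becomes 72900; next at idx=1:; next count becomes 19683000; next result becomes 0; next final value 19682730 | calc_v2: total becomes -270; next ((limit * step) == (-3 * step)) evaluates to false; next count becomes 1; next at idx=-1:; next count becomes 270; next at idx=0:; next count becomes 72900; next at idx=1:; next count becomes 19683000; next result becomes 0; next final value 19682730 — matching result 19682730.
An exhaustive pass over the 168 declared inputs shows identical outputs.
verdict: equivalent


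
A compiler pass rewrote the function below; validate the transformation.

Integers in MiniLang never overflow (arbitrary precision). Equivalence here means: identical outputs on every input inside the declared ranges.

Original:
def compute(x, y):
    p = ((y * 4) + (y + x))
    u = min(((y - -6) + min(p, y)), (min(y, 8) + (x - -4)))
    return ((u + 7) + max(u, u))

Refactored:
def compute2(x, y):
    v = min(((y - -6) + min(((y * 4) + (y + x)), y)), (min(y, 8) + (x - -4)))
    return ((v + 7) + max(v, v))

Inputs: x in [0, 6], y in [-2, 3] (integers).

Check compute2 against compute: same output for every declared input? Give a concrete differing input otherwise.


The two versions differ — the changes include statement counts differ, and local variable names differ.
As a probe, take x=4, y=-1: compute runs p := -1 | u := 4 | result 15; compute2 runs v := 4 | result 15; both end at 15.
Every one of the 42 inputs gives matching results.
verdict: equivalent


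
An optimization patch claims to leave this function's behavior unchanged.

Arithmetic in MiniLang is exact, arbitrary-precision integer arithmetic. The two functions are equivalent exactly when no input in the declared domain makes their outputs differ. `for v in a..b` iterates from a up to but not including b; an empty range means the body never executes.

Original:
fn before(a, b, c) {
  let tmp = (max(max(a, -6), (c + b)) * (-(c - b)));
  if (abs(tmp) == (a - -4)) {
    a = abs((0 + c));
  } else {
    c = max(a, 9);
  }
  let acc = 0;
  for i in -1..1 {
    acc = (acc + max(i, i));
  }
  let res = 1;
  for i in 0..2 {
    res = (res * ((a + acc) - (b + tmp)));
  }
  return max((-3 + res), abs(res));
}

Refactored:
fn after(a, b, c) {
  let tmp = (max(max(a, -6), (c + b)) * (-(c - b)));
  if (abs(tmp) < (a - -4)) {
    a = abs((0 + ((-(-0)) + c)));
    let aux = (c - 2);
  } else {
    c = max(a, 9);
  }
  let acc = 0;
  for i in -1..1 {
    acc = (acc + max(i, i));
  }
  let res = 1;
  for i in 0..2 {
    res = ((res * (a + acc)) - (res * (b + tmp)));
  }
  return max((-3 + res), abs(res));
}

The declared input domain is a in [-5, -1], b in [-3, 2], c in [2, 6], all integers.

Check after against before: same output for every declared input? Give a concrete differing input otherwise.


At a=-4, b=-3, c=3: before gives 25, after gives 4.
verdict: not equivalent; witness: a=-4, b=-3, c=3


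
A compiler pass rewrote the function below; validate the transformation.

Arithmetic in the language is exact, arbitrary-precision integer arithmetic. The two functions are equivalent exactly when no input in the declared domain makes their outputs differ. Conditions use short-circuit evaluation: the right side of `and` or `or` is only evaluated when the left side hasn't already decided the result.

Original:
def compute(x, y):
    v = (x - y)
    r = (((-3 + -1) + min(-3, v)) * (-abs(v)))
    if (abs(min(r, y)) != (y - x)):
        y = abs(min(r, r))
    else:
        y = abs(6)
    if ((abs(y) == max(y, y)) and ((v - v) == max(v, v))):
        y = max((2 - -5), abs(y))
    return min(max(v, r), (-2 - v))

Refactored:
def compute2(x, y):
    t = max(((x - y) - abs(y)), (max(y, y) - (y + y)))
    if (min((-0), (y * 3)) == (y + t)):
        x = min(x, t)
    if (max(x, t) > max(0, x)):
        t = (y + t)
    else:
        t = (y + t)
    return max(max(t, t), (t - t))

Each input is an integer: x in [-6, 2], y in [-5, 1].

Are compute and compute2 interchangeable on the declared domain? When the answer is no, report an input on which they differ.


Consider the input x=-6, y=-5.
compute: v becomes -1; next r becomes 7; next (abs(min(r, y)) != (y - x)) evaluates to true; next y becomes 7; next ((abs(y) == max(y, y)) and ((v - v) == max(v, v))) evaluates to false; next final value -1
compute2: t becomes 5; next (min((-0), (y * 3)) == (y + t)) evaluates to false; next (max(x, t) > max(0, x)) evaluates to true; next t becomes 0; next final value 0
-1 != 0, so the rewrite changes behavior.
verdict: not equivalent; witness: x=-6, y=-5


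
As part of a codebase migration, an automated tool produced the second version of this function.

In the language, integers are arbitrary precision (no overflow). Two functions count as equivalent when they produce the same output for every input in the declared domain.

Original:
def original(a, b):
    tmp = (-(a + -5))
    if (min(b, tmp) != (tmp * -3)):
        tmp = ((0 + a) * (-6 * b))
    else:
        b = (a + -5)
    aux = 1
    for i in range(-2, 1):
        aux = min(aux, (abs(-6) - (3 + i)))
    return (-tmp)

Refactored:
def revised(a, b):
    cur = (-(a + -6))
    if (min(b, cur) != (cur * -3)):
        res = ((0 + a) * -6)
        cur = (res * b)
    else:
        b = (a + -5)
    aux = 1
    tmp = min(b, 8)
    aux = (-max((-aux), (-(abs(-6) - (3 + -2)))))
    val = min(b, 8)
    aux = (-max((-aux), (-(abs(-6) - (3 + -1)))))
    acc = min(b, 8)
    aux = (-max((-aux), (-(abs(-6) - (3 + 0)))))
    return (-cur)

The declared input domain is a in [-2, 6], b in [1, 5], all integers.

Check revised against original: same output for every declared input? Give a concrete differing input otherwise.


Evaluate both at a=5, b=1.
original: tmp = 0; (min(b, tmp) != (tmp * -3)) -> false; b = 0; aux = 1; [i=-2]; aux = 1; [i=-1]; aux = 1; [i=0]; aux = 1; return 0
revised: cur = 1; (min(b, cur) != (cur * -3)) -> true; res = -30; cur = -30; aux = 1; tmp = 1; aux = 1; val = 1; aux = 1; acc = 1; aux = 1; return 30
0 against 30: the behavior changed.
verdict: not equivalent; witness: a=5, b=1


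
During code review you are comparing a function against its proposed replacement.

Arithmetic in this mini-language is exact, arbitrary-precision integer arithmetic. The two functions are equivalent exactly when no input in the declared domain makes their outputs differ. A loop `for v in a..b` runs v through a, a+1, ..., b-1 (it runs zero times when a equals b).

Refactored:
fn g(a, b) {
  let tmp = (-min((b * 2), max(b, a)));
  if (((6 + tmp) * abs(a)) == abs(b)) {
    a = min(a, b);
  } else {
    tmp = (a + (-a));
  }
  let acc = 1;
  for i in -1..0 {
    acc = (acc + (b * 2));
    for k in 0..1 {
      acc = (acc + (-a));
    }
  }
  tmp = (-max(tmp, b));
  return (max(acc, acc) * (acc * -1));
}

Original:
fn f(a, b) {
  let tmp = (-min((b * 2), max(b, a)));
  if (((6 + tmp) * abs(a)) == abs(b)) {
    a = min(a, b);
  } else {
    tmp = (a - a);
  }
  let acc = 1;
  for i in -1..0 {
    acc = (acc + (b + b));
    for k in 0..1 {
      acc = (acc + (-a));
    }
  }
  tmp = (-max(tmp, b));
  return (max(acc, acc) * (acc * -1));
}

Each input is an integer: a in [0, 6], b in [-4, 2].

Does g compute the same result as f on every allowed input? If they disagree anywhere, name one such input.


The two are interchangeable: arithmetic usage differs; also constant usage differs, and every declared input agrees.
Spot check at a=2, b=-2 — f: tmp becomes 4; next (((6 + tmp) * abs(a)) == abs(b)) evaluates to false; next tmp becomes 0; next acc becomes 1; next at i=-1:; next acc becomes -3; next at k=0:; next acc becomes -5; next tmp becomes 0; next final value -25. g: tmp becomes 4; next (((6 + tmp) * abs(a)) == abs(b)) evaluates to false; next tmp becomes 0; next acc becomes 1; next at i=-1:; next acc becomes -3; next at k=0:; next acc becomes -5; next tmp becomes 0; next final value -25. Both give -25.
An exhaustive pass over the 49 declared inputs shows identical outputs.
verdict: equivalent


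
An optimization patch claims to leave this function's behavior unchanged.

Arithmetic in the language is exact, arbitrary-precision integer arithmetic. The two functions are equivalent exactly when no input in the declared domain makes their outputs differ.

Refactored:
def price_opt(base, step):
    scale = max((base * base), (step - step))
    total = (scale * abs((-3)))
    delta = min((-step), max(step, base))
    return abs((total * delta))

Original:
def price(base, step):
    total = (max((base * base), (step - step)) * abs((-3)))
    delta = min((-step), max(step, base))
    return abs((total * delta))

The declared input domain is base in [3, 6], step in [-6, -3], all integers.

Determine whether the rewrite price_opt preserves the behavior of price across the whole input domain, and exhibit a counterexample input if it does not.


Equivalent — the differences include statement counts differ, local variable names differ, yet no declared input distinguishes the two.
One worked example (base=4, step=-4) — price: total = 48; delta = 4; return 192; price_opt: scale = 16; total = 48; delta = 4; return 192; agreement on 192.
Across all 16 domain points the two functions coincide.
verdict: equivalent


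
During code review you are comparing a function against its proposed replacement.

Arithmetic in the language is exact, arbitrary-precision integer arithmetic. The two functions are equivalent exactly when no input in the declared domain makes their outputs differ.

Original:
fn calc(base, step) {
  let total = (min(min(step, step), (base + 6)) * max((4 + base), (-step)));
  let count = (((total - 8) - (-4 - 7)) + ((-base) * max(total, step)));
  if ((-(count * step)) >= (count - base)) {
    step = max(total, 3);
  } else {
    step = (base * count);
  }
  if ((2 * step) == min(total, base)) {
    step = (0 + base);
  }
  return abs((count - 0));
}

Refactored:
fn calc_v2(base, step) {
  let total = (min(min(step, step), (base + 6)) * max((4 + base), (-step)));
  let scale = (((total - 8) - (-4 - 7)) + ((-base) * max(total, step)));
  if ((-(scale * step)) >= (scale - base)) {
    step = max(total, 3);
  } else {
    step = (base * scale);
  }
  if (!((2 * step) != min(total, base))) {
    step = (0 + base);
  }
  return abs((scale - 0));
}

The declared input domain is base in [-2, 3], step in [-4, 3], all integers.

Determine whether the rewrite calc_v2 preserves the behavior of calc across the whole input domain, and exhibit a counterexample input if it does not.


Side by side, the visible changes include: comparison usage differs; boolean connective usage differs; local variable names differ.
Tracing base=0, step=3: calc: total := 12 | count := 15 | ((-(count * step)) >= (count - base)): false | step := 0 | ((2 * step) == min(total, base)): true | step := 0 | result 15 | calc_v2: total := 12 | scale := 15 | ((-(scale * step)) >= (scale - base)): false | step := 0 | (!((2 * step) != min(total, base))): true | step := 0 | result 15 — matching result 15.
Sweeping the whole domain (48 inputs) finds no disagreement.
verdict: equivalent


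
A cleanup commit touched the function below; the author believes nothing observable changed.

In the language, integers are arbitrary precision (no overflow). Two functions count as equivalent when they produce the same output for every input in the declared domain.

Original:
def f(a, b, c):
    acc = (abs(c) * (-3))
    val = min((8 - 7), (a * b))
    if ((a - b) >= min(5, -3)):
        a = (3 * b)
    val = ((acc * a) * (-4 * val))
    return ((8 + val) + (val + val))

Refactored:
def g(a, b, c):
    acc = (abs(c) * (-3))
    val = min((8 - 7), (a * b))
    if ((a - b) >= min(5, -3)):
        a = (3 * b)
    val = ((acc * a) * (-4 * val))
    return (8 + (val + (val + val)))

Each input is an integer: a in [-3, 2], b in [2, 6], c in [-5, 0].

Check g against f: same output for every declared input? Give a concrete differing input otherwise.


Reading the diff, among the changes: same computation, different form.
Tracing a=2, b=4, c=-1: f: acc=-3, then val=1, then ((a - b) >= min(5, -3)) is true, then a=12, then val=144, then returns 440 | g: acc=-3, then val=1, then ((a - b) >= min(5, -3)) is true, then a=12, then val=144, then returns 440 — matching result 440.
An exhaustive pass over the 180 declared inputs shows identical outputs.
verdict: equivalent
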